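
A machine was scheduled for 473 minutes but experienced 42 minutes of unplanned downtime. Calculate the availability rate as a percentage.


Formula: Availability = (Planned Time - Downtime) / Planned Time * 100
Uptime = 473 - 42 = 431 min
Availability = 431 / 473 * 100 = 91.1%

91.1%


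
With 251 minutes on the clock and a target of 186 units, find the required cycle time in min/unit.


Formula: CT = Available Time / Number of Units
CT = 251 min / 186 units
CT = 1.35 min/unit

1.35 min/unit


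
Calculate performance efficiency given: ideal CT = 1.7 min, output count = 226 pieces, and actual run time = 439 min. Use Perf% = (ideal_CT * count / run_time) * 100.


Formula: Performance = (Ideal CT * Total Count) / Run Time * 100
Ideal output time = 1.7 * 226 = 384.2 min
Performance = 384.2 / 439 * 100 = 87.5%

87.5%


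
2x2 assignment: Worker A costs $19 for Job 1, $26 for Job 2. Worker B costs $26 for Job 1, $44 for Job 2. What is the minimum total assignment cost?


Option 1: A->1 + B->2 = $19 + $44 = $63
Option 2: A->2 + B->1 = $26 + $26 = $52
Min cost = min($63, $52) = $52

$52


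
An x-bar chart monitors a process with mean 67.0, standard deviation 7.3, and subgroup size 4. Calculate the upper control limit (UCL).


UCL = 67.0 + 3 * 7.3 / sqrt(4)

77.95


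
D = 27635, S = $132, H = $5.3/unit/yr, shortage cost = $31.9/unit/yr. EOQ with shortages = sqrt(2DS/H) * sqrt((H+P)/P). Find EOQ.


Formula: EOQ* = sqrt(2DS/H) * sqrt((H+P)/P)
Base EOQ = sqrt(2*27635*132/5.3) = 1173.26 units
Correction = sqrt((5.3+31.9)/31.9) = 1.07988
EOQ* = 1173.26 * 1.07988 = 1267.0 units

1267.0 units


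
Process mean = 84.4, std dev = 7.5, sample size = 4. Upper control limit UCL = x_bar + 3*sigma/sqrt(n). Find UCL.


UCL = 84.4 + 3 * 7.5 / sqrt(4)

95.65


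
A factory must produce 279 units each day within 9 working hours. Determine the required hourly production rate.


Formula: Production Rate = Daily Demand / Available Hours
Rate = 279 units/day / 9 hours/day
Rate = 31.0 units/hour

31.0 units/hour


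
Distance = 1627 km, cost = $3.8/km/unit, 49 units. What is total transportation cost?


TC = dist * cost * units = 1627 * 3.8 * 49 = $302947.40

$302947.40


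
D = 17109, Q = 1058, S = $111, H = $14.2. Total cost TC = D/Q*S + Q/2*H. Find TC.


TC = 17109/1058 * 111 + 1058/2 * 14.2

$9306.79


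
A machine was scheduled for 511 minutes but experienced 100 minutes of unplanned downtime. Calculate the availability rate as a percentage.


Formula: Availability = (Planned Time - Downtime) / Planned Time * 100
Uptime = 511 - 100 = 411 min
Availability = 411 / 511 * 100 = 80.4%

80.4%


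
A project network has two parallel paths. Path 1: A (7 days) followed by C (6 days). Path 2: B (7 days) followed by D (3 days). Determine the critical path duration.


Path 1 = 7 + 6 = 13 days
Path 2 = 7 + 3 = 10 days
Duration = max(13, 10) = 13 days

13 days


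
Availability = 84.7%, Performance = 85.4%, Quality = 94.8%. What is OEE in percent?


Formula: OEE = Availability * Performance * Quality / 10000
A * P = 84.7% * 85.4% / 100 = 72.33%
OEE = 72.33% * 94.8% / 100 = 68.6%

68.6%


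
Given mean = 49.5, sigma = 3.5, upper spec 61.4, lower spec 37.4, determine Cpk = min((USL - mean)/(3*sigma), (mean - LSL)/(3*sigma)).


Cpu = (61.4 - 49.5) / (3 * 3.5) = 1.13
Cpl = (49.5 - 37.4) / (3 * 3.5) = 1.15
Cpk = min(1.13, 1.15) = 1.13

1.13


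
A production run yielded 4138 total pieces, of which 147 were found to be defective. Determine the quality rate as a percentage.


Formula: Quality Rate = Good Pieces / Total Pieces * 100
Good pieces = 4138 - 147 = 3991
QR = 3991 / 4138 * 100 = 96.4%

96.4%


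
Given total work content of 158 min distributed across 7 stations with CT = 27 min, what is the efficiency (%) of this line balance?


Formula: Efficiency = Sum of Task Times / (N_stations * CT) * 100
Total station capacity = 7 stations * 27 min = 189 min
Efficiency = 158 / 189 * 100 = 83.6%

83.6%


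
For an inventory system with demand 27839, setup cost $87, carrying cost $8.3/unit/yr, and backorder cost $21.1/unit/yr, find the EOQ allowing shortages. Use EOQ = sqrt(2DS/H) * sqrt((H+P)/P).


Formula: EOQ* = sqrt(2DS/H) * sqrt((H+P)/P)
Base EOQ = sqrt(2*27839*87/8.3) = 763.95 units
Correction = sqrt((8.3+21.1)/21.1) = 1.18041
EOQ* = 763.95 * 1.18041 = 901.8 units

901.8 units


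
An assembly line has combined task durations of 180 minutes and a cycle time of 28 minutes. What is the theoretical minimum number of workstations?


Formula: N_min = ceil(Sum of Task Times / Cycle Time)
N_min = ceil(180 min / 28 min) = ceil(6.4286)
N_min = 7 stations

7


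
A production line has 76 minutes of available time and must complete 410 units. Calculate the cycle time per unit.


Formula: CT = Available Time / Number of Units
CT = 76 min / 410 units
CT = 0.19 min/unit

0.19 min/unit


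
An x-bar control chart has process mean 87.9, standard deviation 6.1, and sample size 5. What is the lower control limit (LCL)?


LCL = 87.9 - 3 * 6.1 / sqrt(5)

79.72


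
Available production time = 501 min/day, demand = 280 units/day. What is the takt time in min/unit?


Formula: Takt Time = Available Production Time / Customer Demand
Takt = 501 min/day / 280 units/day
Takt = 1.79 min/unit

1.79 min/unit


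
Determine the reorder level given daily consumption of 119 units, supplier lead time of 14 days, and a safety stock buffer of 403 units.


Formula: ROP = (Daily Demand * Lead Time) + Safety Stock
Demand during lead time = 119 * 14 = 1666 units
ROP = 1666 + 403 = 2069 units

2069 units


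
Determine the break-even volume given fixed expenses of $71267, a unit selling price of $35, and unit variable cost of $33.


Formula: BEQ = Fixed Costs / (Price - Variable Cost)
Contribution margin = $35 - $33 = $2/unit
BEQ = ceil($71267 / $2/unit) = ceil(35633.5) = 35634 units

35634 units


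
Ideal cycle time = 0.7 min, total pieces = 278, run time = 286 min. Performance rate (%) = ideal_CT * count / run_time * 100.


Formula: Performance = (Ideal CT * Total Count) / Run Time * 100
Ideal output time = 0.7 * 278 = 194.6 min
Performance = 194.6 / 286 * 100 = 68.0%

68.0%


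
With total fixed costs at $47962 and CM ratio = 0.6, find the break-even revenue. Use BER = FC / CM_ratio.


Formula: BER = Fixed Costs / Contribution Margin Ratio
BER = $47962 / 0.6
BER = $79936.67 (to the nearest cent)

$79936.67


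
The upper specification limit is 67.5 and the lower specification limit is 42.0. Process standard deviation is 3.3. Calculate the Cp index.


Cp = (67.5 - 42.0) / (6 * 3.3)

1.29


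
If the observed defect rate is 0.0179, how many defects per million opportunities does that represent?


DPMO = defect_rate * 1000000 = 0.0179 * 1000000

17900


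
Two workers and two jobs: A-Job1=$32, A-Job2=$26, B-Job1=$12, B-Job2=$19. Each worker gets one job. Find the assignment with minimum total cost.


Option 1: A->1 + B->2 = $32 + $19 = $51
Option 2: A->2 + B->1 = $26 + $12 = $38
Min cost = min($51, $38) = $38

$38


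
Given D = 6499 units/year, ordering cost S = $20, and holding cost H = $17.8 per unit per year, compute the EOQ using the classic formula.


Formula: EOQ = sqrt(2 * D * S / H)
Numerator: 2 * 6499 * 20 = 259960
2DS/H = 259960 / 17.8 = 14604.5
EOQ = sqrt(14604.5) = 120.8 units

120.8 units


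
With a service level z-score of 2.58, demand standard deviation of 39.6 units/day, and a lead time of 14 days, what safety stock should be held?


Formula: SS = z * sigma_d * sqrt(LT)
sqrt(LT) = sqrt(14) = 3.7417
SS = 2.58 * 39.6 * 3.7417
SS = 382.3 units

382.3 units


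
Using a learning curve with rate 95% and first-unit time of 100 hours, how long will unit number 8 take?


Formula: T_n = T_1 * (learning_rate)^(log2(n)) where learning_rate = rate/100
Doublings = log2(8) = 3
T_n = 100 * 0.95^3
T_n = 100 * 0.8574 = 85.7 hours

85.7 hours


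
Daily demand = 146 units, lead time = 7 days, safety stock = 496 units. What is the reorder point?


Formula: ROP = (Daily Demand * Lead Time) + Safety Stock
Demand during lead time = 146 * 7 = 1022 units
ROP = 1022 + 496 = 1518 units

1518 units


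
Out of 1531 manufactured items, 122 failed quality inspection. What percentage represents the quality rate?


Formula: Quality Rate = Good Pieces / Total Pieces * 100
Good pieces = 1531 - 122 = 1409
QR = 1409 / 1531 * 100 = 92.0%

92.0%


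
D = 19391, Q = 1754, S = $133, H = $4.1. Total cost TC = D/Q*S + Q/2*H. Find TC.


TC = 19391/1754 * 133 + 1754/2 * 4.1

$5066.06


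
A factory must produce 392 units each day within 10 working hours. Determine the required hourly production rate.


Formula: Production Rate = Daily Demand / Available Hours
Rate = 392 units/day / 10 hours/day
Rate = 39.2 units/hour

39.2 units/hour


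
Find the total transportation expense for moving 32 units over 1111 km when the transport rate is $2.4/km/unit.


TC = dist * cost * units = 1111 * 2.4 * 32 = $85324.80

$85324.80


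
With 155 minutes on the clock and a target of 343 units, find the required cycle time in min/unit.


Formula: CT = Available Time / Number of Units
CT = 155 min / 343 units
CT = 0.45 min/unit

0.45 min/unit


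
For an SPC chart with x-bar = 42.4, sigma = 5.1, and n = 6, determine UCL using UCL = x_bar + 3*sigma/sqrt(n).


UCL = 42.4 + 3 * 5.1 / sqrt(6)

48.65


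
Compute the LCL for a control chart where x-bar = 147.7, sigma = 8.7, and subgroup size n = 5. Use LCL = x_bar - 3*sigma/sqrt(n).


LCL = 147.7 - 3 * 8.7 / sqrt(5)

136.03


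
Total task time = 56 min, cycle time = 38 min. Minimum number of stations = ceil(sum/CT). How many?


Formula: N_min = ceil(Sum of Task Times / Cycle Time)
N_min = ceil(56 min / 38 min) = ceil(1.4737)
N_min = 2 stations

2


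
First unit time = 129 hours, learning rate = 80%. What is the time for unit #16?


Formula: T_n = T_1 * (learning_rate)^(log2(n)) where learning_rate = rate/100
Doublings = log2(16) = 4
T_n = 129 * 0.8^4
T_n = 129 * 0.4096 = 52.8 hours

52.8 hours


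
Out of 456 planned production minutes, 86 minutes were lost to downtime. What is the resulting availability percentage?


Formula: Availability = (Planned Time - Downtime) / Planned Time * 100
Uptime = 456 - 86 = 370 min
Availability = 370 / 456 * 100 = 81.1%

81.1%


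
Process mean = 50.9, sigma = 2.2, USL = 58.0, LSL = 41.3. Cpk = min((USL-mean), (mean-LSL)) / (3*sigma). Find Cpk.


Cpu = (58.0 - 50.9) / (3 * 2.2) = 1.08
Cpl = (50.9 - 41.3) / (3 * 2.2) = 1.45
Cpk = min(1.08, 1.45) = 1.08

1.08


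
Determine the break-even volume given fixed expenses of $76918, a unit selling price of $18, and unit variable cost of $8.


Formula: BEQ = Fixed Costs / (Price - Variable Cost)
Contribution margin = $18 - $8 = $10/unit
BEQ = ceil($76918 / $10/unit) = ceil(7691.8) = 7692 units

7692 units


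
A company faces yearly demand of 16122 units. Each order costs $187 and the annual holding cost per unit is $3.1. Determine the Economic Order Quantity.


Formula: EOQ = sqrt(2 * D * S / H)
Numerator: 2 * 16122 * 187 = 6029628
2DS/H = 6029628 / 3.1 = 1945041.3
EOQ = sqrt(1945041.3) = 1394.6 units

1394.6 units


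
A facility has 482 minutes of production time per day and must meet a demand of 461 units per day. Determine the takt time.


Formula: Takt Time = Available Production Time / Customer Demand
Takt = 482 min/day / 461 units/day
Takt = 1.05 min/unit

1.05 min/unit


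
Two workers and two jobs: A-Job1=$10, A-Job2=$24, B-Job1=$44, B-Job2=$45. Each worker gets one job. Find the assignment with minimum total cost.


Option 1: A->1 + B->2 = $10 + $45 = $55
Option 2: A->2 + B->1 = $24 + $44 = $68
Min cost = min($55, $68) = $55

$55


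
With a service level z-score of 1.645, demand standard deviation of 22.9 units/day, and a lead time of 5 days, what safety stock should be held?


Formula: SS = z * sigma_d * sqrt(LT)
sqrt(LT) = sqrt(5) = 2.2361
SS = 1.645 * 22.9 * 2.2361
SS = 84.2 units

84.2 units


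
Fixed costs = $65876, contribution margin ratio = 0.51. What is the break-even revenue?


Formula: BER = Fixed Costs / Contribution Margin Ratio
BER = $65876 / 0.51
BER = $129168.63 (to the nearest cent)

$129168.63


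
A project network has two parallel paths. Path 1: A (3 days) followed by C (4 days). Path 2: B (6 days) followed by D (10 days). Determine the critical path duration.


Path 1 = 3 + 4 = 7 days
Path 2 = 6 + 10 = 16 days
Duration = max(7, 16) = 16 days

16 days


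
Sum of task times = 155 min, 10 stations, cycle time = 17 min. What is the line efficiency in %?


Formula: Efficiency = Sum of Task Times / (N_stations * CT) * 100
Total station capacity = 10 stations * 17 min = 170 min
Efficiency = 155 / 170 * 100 = 91.2%

91.2%


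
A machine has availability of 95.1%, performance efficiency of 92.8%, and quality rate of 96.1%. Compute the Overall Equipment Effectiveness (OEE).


Formula: OEE = Availability * Performance * Quality / 10000
A * P = 95.1% * 92.8% / 100 = 88.25%
OEE = 88.25% * 96.1% / 100 = 84.8%

84.8%


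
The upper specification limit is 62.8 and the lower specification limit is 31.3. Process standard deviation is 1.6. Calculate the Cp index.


Cp = (62.8 - 31.3) / (6 * 1.6)

3.28


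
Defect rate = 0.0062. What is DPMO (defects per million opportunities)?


DPMO = defect_rate * 1000000 = 0.0062 * 1000000

6200


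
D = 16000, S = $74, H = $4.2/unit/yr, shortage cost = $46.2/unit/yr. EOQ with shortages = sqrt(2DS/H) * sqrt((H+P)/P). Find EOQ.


Formula: EOQ* = sqrt(2DS/H) * sqrt((H+P)/P)
Base EOQ = sqrt(2*16000*74/4.2) = 750.87 units
Correction = sqrt((4.2+46.2)/46.2) = 1.04447
EOQ* = 750.87 * 1.04447 = 784.3 units

784.3 units


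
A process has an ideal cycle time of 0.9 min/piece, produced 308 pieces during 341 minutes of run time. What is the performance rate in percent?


Formula: Performance = (Ideal CT * Total Count) / Run Time * 100
Ideal output time = 0.9 * 308 = 277.2 min
Performance = 277.2 / 341 * 100 = 81.3%

81.3%


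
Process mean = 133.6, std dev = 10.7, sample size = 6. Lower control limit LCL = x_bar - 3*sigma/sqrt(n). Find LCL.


LCL = 133.6 - 3 * 10.7 / sqrt(6)

120.5


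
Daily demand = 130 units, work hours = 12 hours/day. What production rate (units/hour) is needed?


Formula: Production Rate = Daily Demand / Available Hours
Rate = 130 units/day / 12 hours/day
Rate = 10.8 units/hour

10.8 units/hour


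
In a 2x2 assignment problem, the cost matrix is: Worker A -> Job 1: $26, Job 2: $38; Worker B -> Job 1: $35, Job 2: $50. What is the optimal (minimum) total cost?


Option 1: A->1 + B->2 = $26 + $50 = $76
Option 2: A->2 + B->1 = $38 + $35 = $73
Min cost = min($76, $73) = $73

$73


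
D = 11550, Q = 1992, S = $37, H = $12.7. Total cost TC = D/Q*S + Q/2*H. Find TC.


TC = 11550/1992 * 37 + 1992/2 * 12.7

$12863.73


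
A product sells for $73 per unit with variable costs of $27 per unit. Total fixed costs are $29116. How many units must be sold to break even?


Formula: BEQ = Fixed Costs / (Price - Variable Cost)
Contribution margin = $73 - $27 = $46/unit
BEQ = ceil($29116 / $46/unit) = ceil(632.96) = 633 units

633 units


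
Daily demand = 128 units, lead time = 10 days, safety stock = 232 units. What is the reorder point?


Formula: ROP = (Daily Demand * Lead Time) + Safety Stock
Demand during lead time = 128 * 10 = 1280 units
ROP = 1280 + 232 = 1512 units

1512 units


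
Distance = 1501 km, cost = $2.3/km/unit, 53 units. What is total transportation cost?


TC = dist * cost * units = 1501 * 2.3 * 53 = $182971.90

$182971.90


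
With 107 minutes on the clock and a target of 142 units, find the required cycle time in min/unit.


Formula: CT = Available Time / Number of Units
CT = 107 min / 142 units
CT = 0.75 min/unit

0.75 min/unit


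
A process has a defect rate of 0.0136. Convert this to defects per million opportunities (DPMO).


DPMO = defect_rate * 1000000 = 0.0136 * 1000000

13600


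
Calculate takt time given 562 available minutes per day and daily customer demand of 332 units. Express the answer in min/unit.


Formula: Takt Time = Available Production Time / Customer Demand
Takt = 562 min/day / 332 units/day
Takt = 1.69 min/unit

1.69 min/unit


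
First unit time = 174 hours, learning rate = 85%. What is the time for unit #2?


Formula: T_n = T_1 * (learning_rate)^(log2(n)) where learning_rate = rate/100
Doublings = log2(2) = 1
T_n = 174 * 0.85^1
T_n = 174 * 0.85 = 147.9 hours

147.9 hours


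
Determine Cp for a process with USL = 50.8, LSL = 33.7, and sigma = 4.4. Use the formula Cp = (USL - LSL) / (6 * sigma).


Cp = (50.8 - 33.7) / (6 * 4.4)

0.65


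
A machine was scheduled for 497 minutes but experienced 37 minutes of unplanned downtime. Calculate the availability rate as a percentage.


Formula: Availability = (Planned Time - Downtime) / Planned Time * 100
Uptime = 497 - 37 = 460 min
Availability = 460 / 497 * 100 = 92.6%

92.6%


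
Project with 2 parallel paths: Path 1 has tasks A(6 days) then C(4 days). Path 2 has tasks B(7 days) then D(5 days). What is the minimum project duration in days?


Path 1 = 6 + 4 = 10 days
Path 2 = 7 + 5 = 12 days
Duration = max(10, 12) = 12 days

12 days


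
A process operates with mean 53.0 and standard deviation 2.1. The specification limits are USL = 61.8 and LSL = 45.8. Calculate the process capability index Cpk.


Cpu = (61.8 - 53.0) / (3 * 2.1) = 1.4
Cpl = (53.0 - 45.8) / (3 * 2.1) = 1.14
Cpk = min(1.4, 1.14) = 1.14

1.14


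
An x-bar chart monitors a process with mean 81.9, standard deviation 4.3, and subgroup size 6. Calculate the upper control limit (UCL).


UCL = 81.9 + 3 * 4.3 / sqrt(6)

87.17


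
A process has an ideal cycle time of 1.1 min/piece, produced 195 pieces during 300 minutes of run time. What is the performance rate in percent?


Formula: Performance = (Ideal CT * Total Count) / Run Time * 100
Ideal output time = 1.1 * 195 = 214.5 min
Performance = 214.5 / 300 * 100 = 71.5%

71.5%


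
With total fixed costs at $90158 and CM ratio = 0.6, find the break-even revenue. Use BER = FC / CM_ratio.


Formula: BER = Fixed Costs / Contribution Margin Ratio
BER = $90158 / 0.6
BER = $150263.33 (to the nearest cent)

$150263.33


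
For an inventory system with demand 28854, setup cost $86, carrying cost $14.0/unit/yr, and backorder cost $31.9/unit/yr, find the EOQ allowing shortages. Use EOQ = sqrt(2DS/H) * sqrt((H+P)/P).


Formula: EOQ* = sqrt(2DS/H) * sqrt((H+P)/P)
Base EOQ = sqrt(2*28854*86/14.0) = 595.39 units
Correction = sqrt((14.0+31.9)/31.9) = 1.19953
EOQ* = 595.39 * 1.19953 = 714.2 units

714.2 units


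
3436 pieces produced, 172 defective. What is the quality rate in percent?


Formula: Quality Rate = Good Pieces / Total Pieces * 100
Good pieces = 3436 - 172 = 3264
QR = 3264 / 3436 * 100 = 95.0%

95.0%


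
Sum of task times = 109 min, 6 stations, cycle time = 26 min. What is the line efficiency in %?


Formula: Efficiency = Sum of Task Times / (N_stations * CT) * 100
Total station capacity = 6 stations * 26 min = 156 min
Efficiency = 109 / 156 * 100 = 69.9%

69.9%


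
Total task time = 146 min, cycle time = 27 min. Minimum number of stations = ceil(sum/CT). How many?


Formula: N_min = ceil(Sum of Task Times / Cycle Time)
N_min = ceil(146 min / 27 min) = ceil(5.4074)
N_min = 6 stations

6


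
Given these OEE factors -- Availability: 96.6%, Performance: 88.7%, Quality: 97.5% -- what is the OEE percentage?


Formula: OEE = Availability * Performance * Quality / 10000
A * P = 96.6% * 88.7% / 100 = 85.68%
OEE = 85.68% * 97.5% / 100 = 83.5%

83.5%


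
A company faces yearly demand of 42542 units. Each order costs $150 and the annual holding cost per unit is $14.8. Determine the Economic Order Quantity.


Formula: EOQ = sqrt(2 * D * S / H)
Numerator: 2 * 42542 * 150 = 12762600
2DS/H = 12762600 / 14.8 = 862337.8
EOQ = sqrt(862337.8) = 928.6 units

928.6 units


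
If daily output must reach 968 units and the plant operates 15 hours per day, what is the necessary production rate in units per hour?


Formula: Production Rate = Daily Demand / Available Hours
Rate = 968 units/day / 15 hours/day
Rate = 64.5 units/hour

64.5 units/hour


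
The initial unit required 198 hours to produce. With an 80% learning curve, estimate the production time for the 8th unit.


Formula: T_n = T_1 * (learning_rate)^(log2(n)) where learning_rate = rate/100
Doublings = log2(8) = 3
T_n = 198 * 0.8^3
T_n = 198 * 0.512 = 101.4 hours

101.4 hours


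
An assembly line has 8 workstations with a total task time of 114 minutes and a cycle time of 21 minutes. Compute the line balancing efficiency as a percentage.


Formula: Efficiency = Sum of Task Times / (N_stations * CT) * 100
Total station capacity = 8 stations * 21 min = 168 min
Efficiency = 114 / 168 * 100 = 67.9%

67.9%


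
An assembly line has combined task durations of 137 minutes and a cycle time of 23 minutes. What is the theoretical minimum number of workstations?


Formula: N_min = ceil(Sum of Task Times / Cycle Time)
N_min = ceil(137 min / 23 min) = ceil(5.9565)
N_min = 6 stations

6


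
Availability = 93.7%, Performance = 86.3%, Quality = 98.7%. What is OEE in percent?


Formula: OEE = Availability * Performance * Quality / 10000
A * P = 93.7% * 86.3% / 100 = 80.86%
OEE = 80.86% * 98.7% / 100 = 79.8%

79.8%


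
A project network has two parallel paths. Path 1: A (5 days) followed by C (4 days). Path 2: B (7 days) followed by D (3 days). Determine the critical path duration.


Path 1 = 5 + 4 = 9 days
Path 2 = 7 + 3 = 10 days
Duration = max(9, 10) = 10 days

10 days


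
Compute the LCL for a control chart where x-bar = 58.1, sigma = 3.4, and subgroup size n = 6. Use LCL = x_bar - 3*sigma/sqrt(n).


LCL = 58.1 - 3 * 3.4 / sqrt(6)

53.94


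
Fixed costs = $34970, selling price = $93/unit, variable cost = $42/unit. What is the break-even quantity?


Formula: BEQ = Fixed Costs / (Price - Variable Cost)
Contribution margin = $93 - $42 = $51/unit
BEQ = ceil($34970 / $51/unit) = ceil(685.69) = 686 units

686 units


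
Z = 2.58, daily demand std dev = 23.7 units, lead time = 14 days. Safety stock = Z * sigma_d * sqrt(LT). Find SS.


Formula: SS = z * sigma_d * sqrt(LT)
sqrt(LT) = sqrt(14) = 3.7417
SS = 2.58 * 23.7 * 3.7417
SS = 228.8 units

228.8 units


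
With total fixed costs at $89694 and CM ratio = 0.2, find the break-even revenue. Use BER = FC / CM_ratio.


Formula: BER = Fixed Costs / Contribution Margin Ratio
BER = $89694 / 0.2
BER = $448470.00 (to the nearest cent)

$448470.00


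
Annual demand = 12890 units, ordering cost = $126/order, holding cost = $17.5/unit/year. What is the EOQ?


Formula: EOQ = sqrt(2 * D * S / H)
Numerator: 2 * 12890 * 126 = 3248280
2DS/H = 3248280 / 17.5 = 185616.0
EOQ = sqrt(185616.0) = 430.8 units

430.8 units


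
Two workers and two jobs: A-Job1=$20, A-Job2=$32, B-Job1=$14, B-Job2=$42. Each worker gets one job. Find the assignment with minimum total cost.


Option 1: A->1 + B->2 = $20 + $42 = $62
Option 2: A->2 + B->1 = $32 + $14 = $46
Min cost = min($62, $46) = $46

$46


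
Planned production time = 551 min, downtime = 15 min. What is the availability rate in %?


Formula: Availability = (Planned Time - Downtime) / Planned Time * 100
Uptime = 551 - 15 = 536 min
Availability = 536 / 551 * 100 = 97.3%

97.3%


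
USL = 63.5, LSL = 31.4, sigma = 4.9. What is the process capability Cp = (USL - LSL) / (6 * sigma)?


Cp = (63.5 - 31.4) / (6 * 4.9)

1.09


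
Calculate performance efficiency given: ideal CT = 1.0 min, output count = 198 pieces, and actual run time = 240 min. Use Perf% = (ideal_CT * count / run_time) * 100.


Formula: Performance = (Ideal CT * Total Count) / Run Time * 100
Ideal output time = 1.0 * 198 = 198.0 min
Performance = 198.0 / 240 * 100 = 82.5%

82.5%


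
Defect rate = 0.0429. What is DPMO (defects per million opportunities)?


DPMO = defect_rate * 1000000 = 0.0429 * 1000000

42900


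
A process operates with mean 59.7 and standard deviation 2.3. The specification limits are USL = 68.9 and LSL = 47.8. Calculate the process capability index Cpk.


Cpu = (68.9 - 59.7) / (3 * 2.3) = 1.33
Cpl = (59.7 - 47.8) / (3 * 2.3) = 1.72
Cpk = min(1.33, 1.72) = 1.33

1.33


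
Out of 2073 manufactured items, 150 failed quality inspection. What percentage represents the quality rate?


Formula: Quality Rate = Good Pieces / Total Pieces * 100
Good pieces = 2073 - 150 = 1923
QR = 1923 / 2073 * 100 = 92.8%

92.8%


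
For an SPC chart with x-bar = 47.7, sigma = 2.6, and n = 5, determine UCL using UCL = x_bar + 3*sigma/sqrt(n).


UCL = 47.7 + 3 * 2.6 / sqrt(5)

51.19


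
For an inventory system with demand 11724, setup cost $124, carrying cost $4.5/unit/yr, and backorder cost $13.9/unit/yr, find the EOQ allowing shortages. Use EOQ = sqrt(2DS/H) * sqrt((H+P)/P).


Formula: EOQ* = sqrt(2DS/H) * sqrt((H+P)/P)
Base EOQ = sqrt(2*11724*124/4.5) = 803.82 units
Correction = sqrt((4.5+13.9)/13.9) = 1.15054
EOQ* = 803.82 * 1.15054 = 924.8 units

924.8 units


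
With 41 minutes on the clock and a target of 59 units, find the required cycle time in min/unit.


Formula: CT = Available Time / Number of Units
CT = 41 min / 59 units
CT = 0.69 min/unit

0.69 min/unit


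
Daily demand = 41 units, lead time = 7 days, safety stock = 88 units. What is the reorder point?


Formula: ROP = (Daily Demand * Lead Time) + Safety Stock
Demand during lead time = 41 * 7 = 287 units
ROP = 287 + 88 = 375 units

375 units


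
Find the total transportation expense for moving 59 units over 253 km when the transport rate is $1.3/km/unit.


TC = dist * cost * units = 253 * 1.3 * 59 = $19405.10

$19405.10


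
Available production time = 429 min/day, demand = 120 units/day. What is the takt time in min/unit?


Formula: Takt Time = Available Production Time / Customer Demand
Takt = 429 min/day / 120 units/day
Takt = 3.58 min/unit

3.58 min/unit


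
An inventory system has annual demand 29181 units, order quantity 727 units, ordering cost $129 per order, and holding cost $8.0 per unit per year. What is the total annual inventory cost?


TC = 29181/727 * 129 + 727/2 * 8.0

$8085.92


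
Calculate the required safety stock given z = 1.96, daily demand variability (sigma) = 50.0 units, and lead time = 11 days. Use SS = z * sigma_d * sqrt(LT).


Formula: SS = z * sigma_d * sqrt(LT)
sqrt(LT) = sqrt(11) = 3.3166
SS = 1.96 * 50.0 * 3.3166
SS = 325.0 units

325.0 units


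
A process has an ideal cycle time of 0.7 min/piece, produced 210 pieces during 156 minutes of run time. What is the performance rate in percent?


Formula: Performance = (Ideal CT * Total Count) / Run Time * 100
Ideal output time = 0.7 * 210 = 147.0 min
Performance = 147.0 / 156 * 100 = 94.2%

94.2%


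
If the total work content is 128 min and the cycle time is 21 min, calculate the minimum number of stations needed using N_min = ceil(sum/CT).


Formula: N_min = ceil(Sum of Task Times / Cycle Time)
N_min = ceil(128 min / 21 min) = ceil(6.0952)
N_min = 7 stations

7


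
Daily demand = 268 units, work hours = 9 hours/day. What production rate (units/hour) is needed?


Formula: Production Rate = Daily Demand / Available Hours
Rate = 268 units/day / 9 hours/day
Rate = 29.8 units/hour

29.8 units/hour


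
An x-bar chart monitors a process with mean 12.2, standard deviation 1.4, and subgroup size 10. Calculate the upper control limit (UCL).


UCL = 12.2 + 3 * 1.4 / sqrt(10)

13.53


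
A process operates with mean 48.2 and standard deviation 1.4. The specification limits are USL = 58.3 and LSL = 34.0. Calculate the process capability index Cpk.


Cpu = (58.3 - 48.2) / (3 * 1.4) = 2.4
Cpl = (48.2 - 34.0) / (3 * 1.4) = 3.38
Cpk = min(2.4, 3.38) = 2.4

2.4


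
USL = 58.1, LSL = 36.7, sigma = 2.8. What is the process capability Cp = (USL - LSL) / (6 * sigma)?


Cp = (58.1 - 36.7) / (6 * 2.8)

1.27


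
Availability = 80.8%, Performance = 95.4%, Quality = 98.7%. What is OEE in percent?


Formula: OEE = Availability * Performance * Quality / 10000
A * P = 80.8% * 95.4% / 100 = 77.08%
OEE = 77.08% * 98.7% / 100 = 76.1%

76.1%


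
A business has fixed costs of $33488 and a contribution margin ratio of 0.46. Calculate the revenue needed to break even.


Formula: BER = Fixed Costs / Contribution Margin Ratio
BER = $33488 / 0.46
BER = $72800.00 (to the nearest cent)

$72800.00


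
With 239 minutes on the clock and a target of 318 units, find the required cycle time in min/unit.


Formula: CT = Available Time / Number of Units
CT = 239 min / 318 units
CT = 0.75 min/unit

0.75 min/unit


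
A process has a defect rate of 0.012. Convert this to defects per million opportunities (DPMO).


DPMO = defect_rate * 1000000 = 0.012 * 1000000

12000


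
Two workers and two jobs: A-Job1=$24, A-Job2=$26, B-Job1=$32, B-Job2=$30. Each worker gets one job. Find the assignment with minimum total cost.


Option 1: A->1 + B->2 = $24 + $30 = $54
Option 2: A->2 + B->1 = $26 + $32 = $58
Min cost = min($54, $58) = $54

$54


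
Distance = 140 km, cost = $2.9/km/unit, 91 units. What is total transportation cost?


TC = dist * cost * units = 140 * 2.9 * 91 = $36946.00

$36946.00


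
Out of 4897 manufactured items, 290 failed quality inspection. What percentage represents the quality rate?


Formula: Quality Rate = Good Pieces / Total Pieces * 100
Good pieces = 4897 - 290 = 4607
QR = 4607 / 4897 * 100 = 94.1%

94.1%


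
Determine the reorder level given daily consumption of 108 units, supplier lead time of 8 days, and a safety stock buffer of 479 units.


Formula: ROP = (Daily Demand * Lead Time) + Safety Stock
Demand during lead time = 108 * 8 = 864 units
ROP = 864 + 479 = 1343 units

1343 units


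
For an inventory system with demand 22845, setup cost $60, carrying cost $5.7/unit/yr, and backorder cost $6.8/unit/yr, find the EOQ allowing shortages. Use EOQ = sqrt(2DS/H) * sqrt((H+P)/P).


Formula: EOQ* = sqrt(2DS/H) * sqrt((H+P)/P)
Base EOQ = sqrt(2*22845*60/5.7) = 693.5 units
Correction = sqrt((5.7+6.8)/6.8) = 1.35582
EOQ* = 693.5 * 1.35582 = 940.3 units

940.3 units


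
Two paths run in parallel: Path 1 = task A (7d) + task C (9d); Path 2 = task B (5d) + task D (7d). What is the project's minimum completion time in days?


Path 1 = 7 + 9 = 16 days
Path 2 = 5 + 7 = 12 days
Duration = max(16, 12) = 16 days

16 days


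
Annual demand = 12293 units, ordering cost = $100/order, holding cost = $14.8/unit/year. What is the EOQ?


Formula: EOQ = sqrt(2 * D * S / H)
Numerator: 2 * 12293 * 100 = 2458600
2DS/H = 2458600 / 14.8 = 166121.6
EOQ = sqrt(166121.6) = 407.6 units

407.6 units


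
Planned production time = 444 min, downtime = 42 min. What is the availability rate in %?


Formula: Availability = (Planned Time - Downtime) / Planned Time * 100
Uptime = 444 - 42 = 402 min
Availability = 402 / 444 * 100 = 90.5%

90.5%


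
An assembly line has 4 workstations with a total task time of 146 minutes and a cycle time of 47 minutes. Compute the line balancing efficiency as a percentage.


Formula: Efficiency = Sum of Task Times / (N_stations * CT) * 100
Total station capacity = 4 stations * 47 min = 188 min
Efficiency = 146 / 188 * 100 = 77.7%

77.7%


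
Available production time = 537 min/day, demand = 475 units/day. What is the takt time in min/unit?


Formula: Takt Time = Available Production Time / Customer Demand
Takt = 537 min/day / 475 units/day
Takt = 1.13 min/unit

1.13 min/unit


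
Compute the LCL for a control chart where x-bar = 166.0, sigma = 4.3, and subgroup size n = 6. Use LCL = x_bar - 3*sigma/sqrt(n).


LCL = 166.0 - 3 * 4.3 / sqrt(6)

160.73


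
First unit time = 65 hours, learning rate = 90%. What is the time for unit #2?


Formula: T_n = T_1 * (learning_rate)^(log2(n)) where learning_rate = rate/100
Doublings = log2(2) = 1
T_n = 65 * 0.9^1
T_n = 65 * 0.9 = 58.5 hours

58.5 hours


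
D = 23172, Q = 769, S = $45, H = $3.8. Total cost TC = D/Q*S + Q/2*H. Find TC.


TC = 23172/769 * 45 + 769/2 * 3.8

$2817.07


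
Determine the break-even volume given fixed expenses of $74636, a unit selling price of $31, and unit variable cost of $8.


Formula: BEQ = Fixed Costs / (Price - Variable Cost)
Contribution margin = $31 - $8 = $23/unit
BEQ = ceil($74636 / $23/unit) = ceil(3245.04) = 3246 units

3246 units


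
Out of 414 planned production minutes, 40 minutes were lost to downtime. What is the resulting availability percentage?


Formula: Availability = (Planned Time - Downtime) / Planned Time * 100
Uptime = 414 - 40 = 374 min
Availability = 374 / 414 * 100 = 90.3%

90.3%


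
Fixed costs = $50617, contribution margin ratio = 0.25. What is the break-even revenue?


Formula: BER = Fixed Costs / Contribution Margin Ratio
BER = $50617 / 0.25
BER = $202468.00 (to the nearest cent)

$202468.00


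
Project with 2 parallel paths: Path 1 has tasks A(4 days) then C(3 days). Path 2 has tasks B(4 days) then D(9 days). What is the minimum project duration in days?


Path 1 = 4 + 3 = 7 days
Path 2 = 4 + 9 = 13 days
Duration = max(7, 13) = 13 days

13 days


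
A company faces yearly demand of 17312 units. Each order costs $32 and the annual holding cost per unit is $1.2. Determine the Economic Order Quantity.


Formula: EOQ = sqrt(2 * D * S / H)
Numerator: 2 * 17312 * 32 = 1107968
2DS/H = 1107968 / 1.2 = 923306.7
EOQ = sqrt(923306.7) = 960.9 units

960.9 units


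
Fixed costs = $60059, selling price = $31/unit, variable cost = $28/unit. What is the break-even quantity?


Formula: BEQ = Fixed Costs / (Price - Variable Cost)
Contribution margin = $31 - $28 = $3/unit
BEQ = ceil($60059 / $3/unit) = ceil(20019.67) = 20020 units

20020 units


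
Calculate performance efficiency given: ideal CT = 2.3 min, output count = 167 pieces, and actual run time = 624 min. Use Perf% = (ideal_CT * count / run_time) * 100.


Formula: Performance = (Ideal CT * Total Count) / Run Time * 100
Ideal output time = 2.3 * 167 = 384.1 min
Performance = 384.1 / 624 * 100 = 61.6%

61.6%


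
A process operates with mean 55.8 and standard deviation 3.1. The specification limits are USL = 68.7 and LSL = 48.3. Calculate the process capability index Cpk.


Cpu = (68.7 - 55.8) / (3 * 3.1) = 1.39
Cpl = (55.8 - 48.3) / (3 * 3.1) = 0.81
Cpk = min(1.39, 0.81) = 0.81

0.81


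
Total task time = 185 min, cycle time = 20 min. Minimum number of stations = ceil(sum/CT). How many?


Formula: N_min = ceil(Sum of Task Times / Cycle Time)
N_min = ceil(185 min / 20 min) = ceil(9.25)
N_min = 10 stations

10


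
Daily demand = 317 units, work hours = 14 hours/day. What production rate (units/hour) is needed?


Formula: Production Rate = Daily Demand / Available Hours
Rate = 317 units/day / 14 hours/day
Rate = 22.6 units/hour

22.6 units/hour


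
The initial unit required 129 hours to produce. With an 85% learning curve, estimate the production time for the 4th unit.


Formula: T_n = T_1 * (learning_rate)^(log2(n)) where learning_rate = rate/100
Doublings = log2(4) = 2
T_n = 129 * 0.85^2
T_n = 129 * 0.7225 = 93.2 hours

93.2 hours


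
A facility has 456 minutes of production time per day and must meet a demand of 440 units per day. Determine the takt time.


Formula: Takt Time = Available Production Time / Customer Demand
Takt = 456 min/day / 440 units/day
Takt = 1.04 min/unit

1.04 min/unit


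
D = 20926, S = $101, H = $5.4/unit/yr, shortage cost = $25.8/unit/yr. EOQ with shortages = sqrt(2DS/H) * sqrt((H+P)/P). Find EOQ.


Formula: EOQ* = sqrt(2DS/H) * sqrt((H+P)/P)
Base EOQ = sqrt(2*20926*101/5.4) = 884.75 units
Correction = sqrt((5.4+25.8)/25.8) = 1.09968
EOQ* = 884.75 * 1.09968 = 972.9 units

972.9 units


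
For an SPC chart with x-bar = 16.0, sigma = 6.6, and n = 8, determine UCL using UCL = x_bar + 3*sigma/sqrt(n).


UCL = 16.0 + 3 * 6.6 / sqrt(8)

23.0


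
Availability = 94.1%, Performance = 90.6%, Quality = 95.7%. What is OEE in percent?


Formula: OEE = Availability * Performance * Quality / 10000
A * P = 94.1% * 90.6% / 100 = 85.25%
OEE = 85.25% * 95.7% / 100 = 81.6%

81.6%


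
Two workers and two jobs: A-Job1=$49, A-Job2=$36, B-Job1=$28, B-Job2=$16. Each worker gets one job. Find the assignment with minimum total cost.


Option 1: A->1 + B->2 = $49 + $16 = $65
Option 2: A->2 + B->1 = $36 + $28 = $64
Min cost = min($65, $64) = $64

$64


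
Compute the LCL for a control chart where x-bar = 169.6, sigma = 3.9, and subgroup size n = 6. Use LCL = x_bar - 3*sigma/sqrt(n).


LCL = 169.6 - 3 * 3.9 / sqrt(6)

164.82


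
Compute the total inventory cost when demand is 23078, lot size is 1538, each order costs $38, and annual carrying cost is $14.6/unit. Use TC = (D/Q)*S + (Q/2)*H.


TC = 23078/1538 * 38 + 1538/2 * 14.6

$11797.60


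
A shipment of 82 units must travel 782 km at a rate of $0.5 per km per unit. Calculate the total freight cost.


TC = dist * cost * units = 782 * 0.5 * 82 = $32062.00

$32062.00


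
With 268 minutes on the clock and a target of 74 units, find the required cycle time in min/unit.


Formula: CT = Available Time / Number of Units
CT = 268 min / 74 units
CT = 3.62 min/unit

3.62 min/unit


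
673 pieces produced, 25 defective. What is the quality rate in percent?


Formula: Quality Rate = Good Pieces / Total Pieces * 100
Good pieces = 673 - 25 = 648
QR = 648 / 673 * 100 = 96.3%

96.3%


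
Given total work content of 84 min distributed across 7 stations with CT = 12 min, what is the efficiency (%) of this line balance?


Formula: Efficiency = Sum of Task Times / (N_stations * CT) * 100
Total station capacity = 7 stations * 12 min = 84 min
Efficiency = 84 / 84 * 100 = 100.0%

100.0%


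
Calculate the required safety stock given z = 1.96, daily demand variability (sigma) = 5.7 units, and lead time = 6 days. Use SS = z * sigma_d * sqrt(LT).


Formula: SS = z * sigma_d * sqrt(LT)
sqrt(LT) = sqrt(6) = 2.4495
SS = 1.96 * 5.7 * 2.4495
SS = 27.4 units

27.4 units


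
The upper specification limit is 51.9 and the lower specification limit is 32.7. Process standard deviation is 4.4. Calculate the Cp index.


Cp = (51.9 - 32.7) / (6 * 4.4)

0.73


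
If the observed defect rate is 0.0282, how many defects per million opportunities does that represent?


DPMO = defect_rate * 1000000 = 0.0282 * 1000000

28200


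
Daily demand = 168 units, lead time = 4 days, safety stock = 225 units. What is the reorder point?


Formula: ROP = (Daily Demand * Lead Time) + Safety Stock
Demand during lead time = 168 * 4 = 672 units
ROP = 672 + 225 = 897 units

897 units


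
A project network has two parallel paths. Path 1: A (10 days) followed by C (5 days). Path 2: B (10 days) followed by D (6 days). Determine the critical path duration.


Path 1 = 10 + 5 = 15 days
Path 2 = 10 + 6 = 16 days
Duration = max(15, 16) = 16 days

16 days


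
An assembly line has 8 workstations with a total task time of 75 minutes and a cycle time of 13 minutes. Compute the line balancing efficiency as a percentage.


Formula: Efficiency = Sum of Task Times / (N_stations * CT) * 100
Total station capacity = 8 stations * 13 min = 104 min
Efficiency = 75 / 104 * 100 = 72.1%

72.1%


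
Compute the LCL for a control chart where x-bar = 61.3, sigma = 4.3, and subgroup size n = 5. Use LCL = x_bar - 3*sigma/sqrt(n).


LCL = 61.3 - 3 * 4.3 / sqrt(5)

55.53


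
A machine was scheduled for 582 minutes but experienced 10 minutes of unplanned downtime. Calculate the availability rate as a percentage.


Formula: Availability = (Planned Time - Downtime) / Planned Time * 100
Uptime = 582 - 10 = 572 min
Availability = 572 / 582 * 100 = 98.3%

98.3%
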